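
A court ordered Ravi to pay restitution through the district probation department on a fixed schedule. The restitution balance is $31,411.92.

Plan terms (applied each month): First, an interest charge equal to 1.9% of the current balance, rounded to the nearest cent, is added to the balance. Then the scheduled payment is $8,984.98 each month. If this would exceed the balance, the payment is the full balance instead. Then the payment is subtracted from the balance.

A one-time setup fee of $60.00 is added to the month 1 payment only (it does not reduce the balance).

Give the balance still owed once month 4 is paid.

Month 1: $31,411.92 +$596.83 interest = $32,008.75; pay $8,984.98 (+ $60.00 fee) → $23,023.77
Month 2: $23,023.77 +$437.45 interest = $23,461.22; pay $8,984.98 → $14,476.24
Month 3: $14,476.24 +$275.05 interest = $14,751.29; pay $8,984.98 → $5,766.31
Month 4: $5,766.31 +$109.56 interest = $5,875.87; pay $5,875.87 → $0.00

$0.00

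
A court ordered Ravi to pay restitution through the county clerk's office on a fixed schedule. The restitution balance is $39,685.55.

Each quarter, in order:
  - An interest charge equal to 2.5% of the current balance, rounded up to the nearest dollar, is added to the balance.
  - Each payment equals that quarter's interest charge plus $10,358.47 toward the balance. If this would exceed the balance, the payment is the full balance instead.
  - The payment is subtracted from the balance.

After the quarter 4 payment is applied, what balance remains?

$0.00

Quarter 1: opening $39,685.55; interest $993.00 → $40,678.55; payment $11,351.47; balance $29,327.08
Quarter 2: opening $29,327.08; interest $734.00 → $30,061.08; payment $11,092.47; balance $18,968.61
Quarter 3: opening $18,968.61; interest $475.00 → $19,443.61; payment $10,833.47; balance $8,610.14
Quarter 4: opening $8,610.14; interest $216.00 → $8,826.14; payment $8,826.14; balance $0.00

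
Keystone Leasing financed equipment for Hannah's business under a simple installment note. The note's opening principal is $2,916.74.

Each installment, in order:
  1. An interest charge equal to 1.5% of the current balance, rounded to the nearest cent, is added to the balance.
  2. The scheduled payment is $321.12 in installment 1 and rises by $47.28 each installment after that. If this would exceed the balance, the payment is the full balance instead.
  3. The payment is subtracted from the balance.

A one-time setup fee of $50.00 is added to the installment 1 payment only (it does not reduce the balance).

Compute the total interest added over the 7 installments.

Installment 1: opening $2,916.74; interest $43.75 → $2,960.49; payment $321.12 (+ $50.00 fee); balance $2,639.37
Installment 2: opening $2,639.37; interest $39.59 → $2,678.96; payment $368.40; balance $2,310.56
Installment 3: opening $2,310.56; interest $34.66 → $2,345.22; payment $415.68; balance $1,929.54
Installment 4: opening $1,929.54; interest $28.94 → $1,958.48; payment $462.96; balance $1,495.52
Installment 5: opening $1,495.52; interest $22.43 → $1,517.95; payment $510.24; balance $1,007.71
Installment 6: opening $1,007.71; interest $15.12 → $1,022.83; payment $557.52; balance $465.31
Installment 7: opening $465.31; interest $6.98 → $472.29; payment $472.29; balance $0.00
Total interest: $43.75 + $39.59 + $34.66 + $28.94 + $22.43 + $15.12 + $6.98 = $191.47

$191.47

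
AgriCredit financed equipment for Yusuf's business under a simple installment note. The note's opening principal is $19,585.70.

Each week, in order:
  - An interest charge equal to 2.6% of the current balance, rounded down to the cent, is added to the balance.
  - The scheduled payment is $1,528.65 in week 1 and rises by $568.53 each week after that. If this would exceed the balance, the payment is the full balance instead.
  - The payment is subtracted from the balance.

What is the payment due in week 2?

Week 1: opening $19,585.70; interest $509.22 → $20,094.92; payment $1,528.65; balance $18,566.27
Week 2: opening $18,566.27; interest $482.72 → $19,048.99; payment $2,097.18; balance $16,951.81

$2,097.18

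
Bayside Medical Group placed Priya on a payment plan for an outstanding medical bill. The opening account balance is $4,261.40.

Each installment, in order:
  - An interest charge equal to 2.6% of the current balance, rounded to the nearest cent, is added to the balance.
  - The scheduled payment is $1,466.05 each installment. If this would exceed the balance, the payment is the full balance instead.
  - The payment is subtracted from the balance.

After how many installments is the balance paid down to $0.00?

4

Installment 1: opening $4,261.40; interest $110.80 → $4,372.20; payment $1,466.05; balance $2,906.15
Installment 2: opening $2,906.15; interest $75.56 → $2,981.71; payment $1,466.05; balance $1,515.66
Installment 3: opening $1,515.66; interest $39.41 → $1,555.07; payment $1,466.05; balance $89.02
Installment 4: opening $89.02; interest $2.31 → $91.33; payment $91.33; balance $0.00
Balance reaches $0.00 in installment 4.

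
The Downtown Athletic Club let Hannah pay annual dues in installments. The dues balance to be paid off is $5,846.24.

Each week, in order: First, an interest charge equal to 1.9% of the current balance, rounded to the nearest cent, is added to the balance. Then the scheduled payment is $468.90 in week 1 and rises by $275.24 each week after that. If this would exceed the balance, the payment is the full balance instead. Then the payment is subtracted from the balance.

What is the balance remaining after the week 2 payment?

Week 1: $5,846.24 +$111.08 interest = $5,957.32; pay $468.90 → $5,488.42
Week 2: $5,488.42 +$104.28 interest = $5,592.70; pay $744.14 → $4,848.56

$4,848.56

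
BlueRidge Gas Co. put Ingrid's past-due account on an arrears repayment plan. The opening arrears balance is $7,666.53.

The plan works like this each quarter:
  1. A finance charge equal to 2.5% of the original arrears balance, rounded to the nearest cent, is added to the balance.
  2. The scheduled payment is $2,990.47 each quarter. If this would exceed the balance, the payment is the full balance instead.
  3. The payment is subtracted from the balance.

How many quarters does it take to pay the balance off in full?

3

Quarter 1: opening $7,666.53; interest $191.66 → $7,858.19; payment $2,990.47; balance $4,867.72
Quarter 2: opening $4,867.72; interest $191.66 → $5,059.38; payment $2,990.47; balance $2,068.91
Quarter 3: opening $2,068.91; interest $191.66 → $2,260.57; payment $2,260.57; balance $0.00
Balance reaches $0.00 in quarter 3.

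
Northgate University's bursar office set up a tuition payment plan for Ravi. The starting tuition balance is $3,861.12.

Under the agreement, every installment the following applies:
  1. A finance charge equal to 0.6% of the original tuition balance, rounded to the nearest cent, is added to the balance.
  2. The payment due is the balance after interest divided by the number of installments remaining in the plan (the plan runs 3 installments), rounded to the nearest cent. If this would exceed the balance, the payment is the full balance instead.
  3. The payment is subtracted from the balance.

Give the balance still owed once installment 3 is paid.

$0.00

Installment 1: opening $3,861.12; interest $23.17 → $3,884.29; payment $1,294.76; balance $2,589.53
Installment 2: opening $2,589.53; interest $23.17 → $2,612.70; payment $1,306.35; balance $1,306.35
Installment 3: opening $1,306.35; interest $23.17 → $1,329.52; payment $1,329.52; balance $0.00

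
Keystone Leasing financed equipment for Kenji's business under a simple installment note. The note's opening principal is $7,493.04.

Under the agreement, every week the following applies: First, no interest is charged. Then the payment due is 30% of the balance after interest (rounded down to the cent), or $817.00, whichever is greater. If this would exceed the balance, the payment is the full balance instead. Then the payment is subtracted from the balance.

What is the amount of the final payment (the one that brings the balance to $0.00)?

$119.12

Week 1: opening $7,493.04; payment $2,247.91; balance $5,245.13
Week 2: opening $5,245.13; payment $1,573.53; balance $3,671.60
Week 3: opening $3,671.60; payment $1,101.48; balance $2,570.12
Week 4: opening $2,570.12; payment $817.00; balance $1,753.12
Week 5: opening $1,753.12; payment $817.00; balance $936.12
Week 6: opening $936.12; payment $817.00; balance $119.12
Week 7: opening $119.12; payment $119.12; balance $0.00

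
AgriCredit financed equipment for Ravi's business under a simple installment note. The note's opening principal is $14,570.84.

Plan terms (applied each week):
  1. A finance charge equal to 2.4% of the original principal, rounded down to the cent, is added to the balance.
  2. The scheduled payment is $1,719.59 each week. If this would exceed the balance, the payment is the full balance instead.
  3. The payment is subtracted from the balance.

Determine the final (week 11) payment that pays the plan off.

Week 1: $14,570.84 +$349.70 interest = $14,920.54; pay $1,719.59 → $13,200.95
Week 2: $13,200.95 +$349.70 interest = $13,550.65; pay $1,719.59 → $11,831.06
Week 3: $11,831.06 +$349.70 interest = $12,180.76; pay $1,719.59 → $10,461.17
Week 4: $10,461.17 +$349.70 interest = $10,810.87; pay $1,719.59 → $9,091.28
Week 5: $9,091.28 +$349.70 interest = $9,440.98; pay $1,719.59 → $7,721.39
Week 6: $7,721.39 +$349.70 interest = $8,071.09; pay $1,719.59 → $6,351.50
Week 7: $6,351.50 +$349.70 interest = $6,701.20; pay $1,719.59 → $4,981.61
Week 8: $4,981.61 +$349.70 interest = $5,331.31; pay $1,719.59 → $3,611.72
Week 9: $3,611.72 +$349.70 interest = $3,961.42; pay $1,719.59 → $2,241.83
Week 10: $2,241.83 +$349.70 interest = $2,591.53; pay $1,719.59 → $871.94
Week 11: $871.94 +$349.70 interest = $1,221.64; pay $1,221.64 → $0.00

$1,221.64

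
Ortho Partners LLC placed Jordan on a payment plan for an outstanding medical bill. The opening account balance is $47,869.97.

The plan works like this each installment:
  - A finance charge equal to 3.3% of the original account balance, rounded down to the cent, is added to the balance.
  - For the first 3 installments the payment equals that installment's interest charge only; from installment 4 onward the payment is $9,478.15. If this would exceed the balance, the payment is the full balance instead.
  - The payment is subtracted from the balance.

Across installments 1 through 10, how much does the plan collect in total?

$63,666.97

# | Opening | Interest | Payment | End bal
1 | $47,869.97 | $1,579.70 | $1,579.70 | $47,869.97
2 | $47,869.97 | $1,579.70 | $1,579.70 | $47,869.97
3 | $47,869.97 | $1,579.70 | $1,579.70 | $47,869.97
4 | $47,869.97 | $1,579.70 | $9,478.15 | $39,971.52
5 | $39,971.52 | $1,579.70 | $9,478.15 | $32,073.07
6 | $32,073.07 | $1,579.70 | $9,478.15 | $24,174.62
7 | $24,174.62 | $1,579.70 | $9,478.15 | $16,276.17
8 | $16,276.17 | $1,579.70 | $9,478.15 | $8,377.72
9 | $8,377.72 | $1,579.70 | $9,478.15 | $479.27
10 | $479.27 | $1,579.70 | $2,058.97 | $0.00
Total paid: $63,666.97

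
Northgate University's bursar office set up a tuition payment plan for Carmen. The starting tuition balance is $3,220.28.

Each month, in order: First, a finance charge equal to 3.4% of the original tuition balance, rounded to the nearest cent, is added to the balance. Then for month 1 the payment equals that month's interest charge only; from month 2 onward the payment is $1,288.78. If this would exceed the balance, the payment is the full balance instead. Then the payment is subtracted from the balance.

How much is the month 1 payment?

$109.49

Month 1: opening $3,220.28; interest $109.49 → $3,329.77; payment $109.49; balance $3,220.28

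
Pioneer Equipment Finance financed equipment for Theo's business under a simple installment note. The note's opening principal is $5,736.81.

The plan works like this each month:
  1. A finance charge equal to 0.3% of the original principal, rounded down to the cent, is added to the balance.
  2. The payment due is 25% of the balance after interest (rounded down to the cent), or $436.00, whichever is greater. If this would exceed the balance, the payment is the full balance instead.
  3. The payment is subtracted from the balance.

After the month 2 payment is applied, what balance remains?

Month 1: opening $5,736.81; interest $17.21 → $5,754.02; payment $1,438.50; balance $4,315.52
Month 2: opening $4,315.52; interest $17.21 → $4,332.73; payment $1,083.18; balance $3,249.55

$3,249.55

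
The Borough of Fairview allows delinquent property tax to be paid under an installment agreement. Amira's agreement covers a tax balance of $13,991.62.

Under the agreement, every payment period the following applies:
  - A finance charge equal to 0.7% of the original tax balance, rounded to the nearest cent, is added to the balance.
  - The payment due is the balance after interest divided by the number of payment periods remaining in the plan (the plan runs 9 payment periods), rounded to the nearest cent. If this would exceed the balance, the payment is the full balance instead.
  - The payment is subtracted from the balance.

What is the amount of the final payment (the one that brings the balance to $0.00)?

Payment period 1: opening $13,991.62; interest $97.94 → $14,089.56; payment $1,565.51; balance $12,524.05
Payment period 2: opening $12,524.05; interest $97.94 → $12,621.99; payment $1,577.75; balance $11,044.24
Payment period 3: opening $11,044.24; interest $97.94 → $11,142.18; payment $1,591.74; balance $9,550.44
Payment period 4: opening $9,550.44; interest $97.94 → $9,648.38; payment $1,608.06; balance $8,040.32
Payment period 5: opening $8,040.32; interest $97.94 → $8,138.26; payment $1,627.65; balance $6,510.61
Payment period 6: opening $6,510.61; interest $97.94 → $6,608.55; payment $1,652.14; balance $4,956.41
Payment period 7: opening $4,956.41; interest $97.94 → $5,054.35; payment $1,684.78; balance $3,369.57
Payment period 8: opening $3,369.57; interest $97.94 → $3,467.51; payment $1,733.76; balance $1,733.75
Payment period 9: opening $1,733.75; interest $97.94 → $1,831.69; payment $1,831.69; balance $0.00

$1,831.69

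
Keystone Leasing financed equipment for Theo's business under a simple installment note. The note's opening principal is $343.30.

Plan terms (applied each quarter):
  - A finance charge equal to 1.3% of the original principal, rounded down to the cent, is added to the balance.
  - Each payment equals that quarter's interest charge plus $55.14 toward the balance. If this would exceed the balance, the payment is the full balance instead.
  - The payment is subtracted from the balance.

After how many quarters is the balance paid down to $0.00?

7

Quarter 1: $343.30 +$4.46 interest = $347.76; pay $59.60 → $288.16
Quarter 2: $288.16 +$4.46 interest = $292.62; pay $59.60 → $233.02
Quarter 3: $233.02 +$4.46 interest = $237.48; pay $59.60 → $177.88
Quarter 4: $177.88 +$4.46 interest = $182.34; pay $59.60 → $122.74
Quarter 5: $122.74 +$4.46 interest = $127.20; pay $59.60 → $67.60
Quarter 6: $67.60 +$4.46 interest = $72.06; pay $59.60 → $12.46
Quarter 7: $12.46 +$4.46 interest = $16.92; pay $16.92 → $0.00
Balance reaches $0.00 in quarter 7.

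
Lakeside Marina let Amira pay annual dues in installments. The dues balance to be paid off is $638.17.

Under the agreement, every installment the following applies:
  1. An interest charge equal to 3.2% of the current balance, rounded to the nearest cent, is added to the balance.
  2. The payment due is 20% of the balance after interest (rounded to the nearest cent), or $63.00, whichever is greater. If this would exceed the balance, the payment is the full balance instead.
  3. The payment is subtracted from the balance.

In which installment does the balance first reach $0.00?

10

# | Opening | Interest | Payment | End bal
1 | $638.17 | $20.42 | $131.72 | $526.87
2 | $526.87 | $16.86 | $108.75 | $434.98
3 | $434.98 | $13.92 | $89.78 | $359.12
4 | $359.12 | $11.49 | $74.12 | $296.49
5 | $296.49 | $9.49 | $63.00 | $242.98
6 | $242.98 | $7.78 | $63.00 | $187.76
7 | $187.76 | $6.01 | $63.00 | $130.77
8 | $130.77 | $4.18 | $63.00 | $71.95
9 | $71.95 | $2.30 | $63.00 | $11.25
10 | $11.25 | $0.36 | $11.61 | $0.00
Balance reaches $0.00 in installment 10.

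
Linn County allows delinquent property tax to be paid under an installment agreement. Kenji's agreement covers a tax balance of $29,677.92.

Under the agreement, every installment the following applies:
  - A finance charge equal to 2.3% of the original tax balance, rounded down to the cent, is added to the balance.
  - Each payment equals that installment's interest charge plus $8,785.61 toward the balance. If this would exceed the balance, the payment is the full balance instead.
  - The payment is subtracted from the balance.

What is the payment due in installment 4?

Installment 1: $29,677.92 +$682.59 interest = $30,360.51; pay $9,468.20 → $20,892.31
Installment 2: $20,892.31 +$682.59 interest = $21,574.90; pay $9,468.20 → $12,106.70
Installment 3: $12,106.70 +$682.59 interest = $12,789.29; pay $9,468.20 → $3,321.09
Installment 4: $3,321.09 +$682.59 interest = $4,003.68; pay $4,003.68 → $0.00

$4,003.68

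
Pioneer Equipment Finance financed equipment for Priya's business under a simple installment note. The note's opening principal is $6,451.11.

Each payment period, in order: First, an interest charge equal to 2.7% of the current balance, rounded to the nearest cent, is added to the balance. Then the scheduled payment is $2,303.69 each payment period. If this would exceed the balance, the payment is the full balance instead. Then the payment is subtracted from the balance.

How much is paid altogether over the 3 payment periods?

$6,799.60

Payment period 1: $6,451.11 +$174.18 interest = $6,625.29; pay $2,303.69 → $4,321.60
Payment period 2: $4,321.60 +$116.68 interest = $4,438.28; pay $2,303.69 → $2,134.59
Payment period 3: $2,134.59 +$57.63 interest = $2,192.22; pay $2,192.22 → $0.00
Total paid: $6,799.60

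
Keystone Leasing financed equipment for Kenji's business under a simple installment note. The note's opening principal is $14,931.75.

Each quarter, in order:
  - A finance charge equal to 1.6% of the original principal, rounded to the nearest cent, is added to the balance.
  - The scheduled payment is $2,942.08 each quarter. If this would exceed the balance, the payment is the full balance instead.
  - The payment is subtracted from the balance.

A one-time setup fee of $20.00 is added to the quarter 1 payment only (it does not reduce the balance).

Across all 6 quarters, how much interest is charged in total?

# | Opening | Interest | Payment | Fee | End bal
1 | $14,931.75 | $238.91 | $2,942.08 | $20.00 | $12,228.58
2 | $12,228.58 | $238.91 | $2,942.08 | — | $9,525.41
3 | $9,525.41 | $238.91 | $2,942.08 | — | $6,822.24
4 | $6,822.24 | $238.91 | $2,942.08 | — | $4,119.07
5 | $4,119.07 | $238.91 | $2,942.08 | — | $1,415.90
6 | $1,415.90 | $238.91 | $1,654.81 | — | $0.00
Total interest: $238.91 + $238.91 + $238.91 + $238.91 + $238.91 + $238.91 = $1,433.46

$1,433.46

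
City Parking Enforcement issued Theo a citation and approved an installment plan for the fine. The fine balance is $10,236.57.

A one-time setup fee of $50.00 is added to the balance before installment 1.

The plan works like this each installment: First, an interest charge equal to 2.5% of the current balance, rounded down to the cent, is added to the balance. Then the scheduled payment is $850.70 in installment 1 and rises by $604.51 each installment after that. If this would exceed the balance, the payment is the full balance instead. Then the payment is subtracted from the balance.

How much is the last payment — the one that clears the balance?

$992.82

Installment 1: $10,286.57 +$257.16 interest = $10,543.73; pay $850.70 → $9,693.03
Installment 2: $9,693.03 +$242.32 interest = $9,935.35; pay $1,455.21 → $8,480.14
Installment 3: $8,480.14 +$212.00 interest = $8,692.14; pay $2,059.72 → $6,632.42
Installment 4: $6,632.42 +$165.81 interest = $6,798.23; pay $2,664.23 → $4,134.00
Installment 5: $4,134.00 +$103.35 interest = $4,237.35; pay $3,268.74 → $968.61
Installment 6: $968.61 +$24.21 interest = $992.82; pay $992.82 → $0.00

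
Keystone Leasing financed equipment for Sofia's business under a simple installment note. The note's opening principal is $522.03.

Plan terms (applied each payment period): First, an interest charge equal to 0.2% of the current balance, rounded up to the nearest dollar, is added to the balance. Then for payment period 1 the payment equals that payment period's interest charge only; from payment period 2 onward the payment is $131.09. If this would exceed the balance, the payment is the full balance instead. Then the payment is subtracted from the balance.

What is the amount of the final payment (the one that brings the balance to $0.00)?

$3.67

Payment period 1: $522.03 +$2.00 interest = $524.03; pay $2.00 → $522.03
Payment period 2: $522.03 +$2.00 interest = $524.03; pay $131.09 → $392.94
Payment period 3: $392.94 +$1.00 interest = $393.94; pay $131.09 → $262.85
Payment period 4: $262.85 +$1.00 interest = $263.85; pay $131.09 → $132.76
Payment period 5: $132.76 +$1.00 interest = $133.76; pay $131.09 → $2.67
Payment period 6: $2.67 +$1.00 interest = $3.67; pay $3.67 → $0.00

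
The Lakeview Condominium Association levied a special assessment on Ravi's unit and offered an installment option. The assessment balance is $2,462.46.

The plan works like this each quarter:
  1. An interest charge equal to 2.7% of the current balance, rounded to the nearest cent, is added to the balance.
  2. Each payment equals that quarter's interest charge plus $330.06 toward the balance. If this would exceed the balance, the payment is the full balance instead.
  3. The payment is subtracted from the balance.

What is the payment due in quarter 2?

$387.63

Quarter 1: opening $2,462.46; interest $66.49 → $2,528.95; payment $396.55; balance $2,132.40
Quarter 2: opening $2,132.40; interest $57.57 → $2,189.97; payment $387.63; balance $1,802.34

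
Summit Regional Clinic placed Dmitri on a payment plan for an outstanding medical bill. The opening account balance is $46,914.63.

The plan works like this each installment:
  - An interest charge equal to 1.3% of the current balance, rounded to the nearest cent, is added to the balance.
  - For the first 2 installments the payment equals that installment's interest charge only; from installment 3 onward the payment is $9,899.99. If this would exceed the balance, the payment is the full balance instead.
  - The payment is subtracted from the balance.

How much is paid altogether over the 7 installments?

$49,960.35

Installment 1: opening $46,914.63; interest $609.89 → $47,524.52; payment $609.89; balance $46,914.63
Installment 2: opening $46,914.63; interest $609.89 → $47,524.52; payment $609.89; balance $46,914.63
Installment 3: opening $46,914.63; interest $609.89 → $47,524.52; payment $9,899.99; balance $37,624.53
Installment 4: opening $37,624.53; interest $489.12 → $38,113.65; payment $9,899.99; balance $28,213.66
Installment 5: opening $28,213.66; interest $366.78 → $28,580.44; payment $9,899.99; balance $18,680.45
Installment 6: opening $18,680.45; interest $242.85 → $18,923.30; payment $9,899.99; balance $9,023.31
Installment 7: opening $9,023.31; interest $117.30 → $9,140.61; payment $9,140.61; balance $0.00
Total paid: $49,960.35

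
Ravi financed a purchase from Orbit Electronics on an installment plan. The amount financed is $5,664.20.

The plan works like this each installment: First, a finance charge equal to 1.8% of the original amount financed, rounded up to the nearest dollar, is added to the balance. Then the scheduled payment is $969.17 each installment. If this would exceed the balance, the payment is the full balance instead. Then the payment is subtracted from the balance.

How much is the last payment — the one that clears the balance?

Installment 1: opening $5,664.20; interest $102.00 → $5,766.20; payment $969.17; balance $4,797.03
Installment 2: opening $4,797.03; interest $102.00 → $4,899.03; payment $969.17; balance $3,929.86
Installment 3: opening $3,929.86; interest $102.00 → $4,031.86; payment $969.17; balance $3,062.69
Installment 4: opening $3,062.69; interest $102.00 → $3,164.69; payment $969.17; balance $2,195.52
Installment 5: opening $2,195.52; interest $102.00 → $2,297.52; payment $969.17; balance $1,328.35
Installment 6: opening $1,328.35; interest $102.00 → $1,430.35; payment $969.17; balance $461.18
Installment 7: opening $461.18; interest $102.00 → $563.18; payment $563.18; balance $0.00

$563.18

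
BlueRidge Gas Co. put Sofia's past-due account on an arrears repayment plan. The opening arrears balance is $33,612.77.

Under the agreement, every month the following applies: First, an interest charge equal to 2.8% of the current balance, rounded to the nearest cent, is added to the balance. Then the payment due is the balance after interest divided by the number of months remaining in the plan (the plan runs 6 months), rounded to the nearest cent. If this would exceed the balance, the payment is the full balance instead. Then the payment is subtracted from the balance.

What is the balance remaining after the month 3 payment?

Month 1: $33,612.77 +$941.16 interest = $34,553.93; pay $5,758.99 → $28,794.94
Month 2: $28,794.94 +$806.26 interest = $29,601.20; pay $5,920.24 → $23,680.96
Month 3: $23,680.96 +$663.07 interest = $24,344.03; pay $6,086.01 → $18,258.02

$18,258.02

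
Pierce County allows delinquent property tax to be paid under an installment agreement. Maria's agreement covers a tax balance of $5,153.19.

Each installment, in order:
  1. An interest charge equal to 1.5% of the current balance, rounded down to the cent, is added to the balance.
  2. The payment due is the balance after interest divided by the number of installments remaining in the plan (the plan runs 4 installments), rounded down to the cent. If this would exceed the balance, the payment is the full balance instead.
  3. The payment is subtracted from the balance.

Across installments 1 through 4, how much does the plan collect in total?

$5,349.33

Installment 1: opening $5,153.19; interest $77.29 → $5,230.48; payment $1,307.62; balance $3,922.86
Installment 2: opening $3,922.86; interest $58.84 → $3,981.70; payment $1,327.23; balance $2,654.47
Installment 3: opening $2,654.47; interest $39.81 → $2,694.28; payment $1,347.14; balance $1,347.14
Installment 4: opening $1,347.14; interest $20.20 → $1,367.34; payment $1,367.34; balance $0.00
Total paid: $5,349.33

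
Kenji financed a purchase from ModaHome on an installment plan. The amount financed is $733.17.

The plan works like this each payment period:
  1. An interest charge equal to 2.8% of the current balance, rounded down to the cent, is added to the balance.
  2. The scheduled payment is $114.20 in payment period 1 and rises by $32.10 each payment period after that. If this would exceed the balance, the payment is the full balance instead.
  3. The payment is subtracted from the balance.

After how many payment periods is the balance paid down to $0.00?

Payment period 1: opening $733.17; interest $20.52 → $753.69; payment $114.20; balance $639.49
Payment period 2: opening $639.49; interest $17.90 → $657.39; payment $146.30; balance $511.09
Payment period 3: opening $511.09; interest $14.31 → $525.40; payment $178.40; balance $347.00
Payment period 4: opening $347.00; interest $9.71 → $356.71; payment $210.50; balance $146.21
Payment period 5: opening $146.21; interest $4.09 → $150.30; payment $150.30; balance $0.00
Balance reaches $0.00 in payment period 5.

5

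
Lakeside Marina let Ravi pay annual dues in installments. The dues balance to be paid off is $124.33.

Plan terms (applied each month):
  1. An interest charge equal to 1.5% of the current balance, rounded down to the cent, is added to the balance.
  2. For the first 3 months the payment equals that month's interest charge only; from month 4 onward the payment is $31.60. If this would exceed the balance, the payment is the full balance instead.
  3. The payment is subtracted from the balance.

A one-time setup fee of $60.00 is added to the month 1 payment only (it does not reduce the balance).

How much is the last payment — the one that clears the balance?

$2.69

Month 1: $124.33 +$1.86 interest = $126.19; pay $1.86 (+ $60.00 fee) → $124.33
Month 2: $124.33 +$1.86 interest = $126.19; pay $1.86 → $124.33
Month 3: $124.33 +$1.86 interest = $126.19; pay $1.86 → $124.33
Month 4: $124.33 +$1.86 interest = $126.19; pay $31.60 → $94.59
Month 5: $94.59 +$1.41 interest = $96.00; pay $31.60 → $64.40
Month 6: $64.40 +$0.96 interest = $65.36; pay $31.60 → $33.76
Month 7: $33.76 +$0.50 interest = $34.26; pay $31.60 → $2.66
Month 8: $2.66 +$0.03 interest = $2.69; pay $2.69 → $0.00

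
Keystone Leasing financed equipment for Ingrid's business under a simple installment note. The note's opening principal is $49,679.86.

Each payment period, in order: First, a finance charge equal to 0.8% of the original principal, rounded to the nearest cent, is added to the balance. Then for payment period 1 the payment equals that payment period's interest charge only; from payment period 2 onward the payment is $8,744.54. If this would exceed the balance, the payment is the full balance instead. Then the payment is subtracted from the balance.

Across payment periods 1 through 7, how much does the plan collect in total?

$52,461.94

Payment period 1: $49,679.86 +$397.44 interest = $50,077.30; pay $397.44 → $49,679.86
Payment period 2: $49,679.86 +$397.44 interest = $50,077.30; pay $8,744.54 → $41,332.76
Payment period 3: $41,332.76 +$397.44 interest = $41,730.20; pay $8,744.54 → $32,985.66
Payment period 4: $32,985.66 +$397.44 interest = $33,383.10; pay $8,744.54 → $24,638.56
Payment period 5: $24,638.56 +$397.44 interest = $25,036.00; pay $8,744.54 → $16,291.46
Payment period 6: $16,291.46 +$397.44 interest = $16,688.90; pay $8,744.54 → $7,944.36
Payment period 7: $7,944.36 +$397.44 interest = $8,341.80; pay $8,341.80 → $0.00
Total paid: $52,461.94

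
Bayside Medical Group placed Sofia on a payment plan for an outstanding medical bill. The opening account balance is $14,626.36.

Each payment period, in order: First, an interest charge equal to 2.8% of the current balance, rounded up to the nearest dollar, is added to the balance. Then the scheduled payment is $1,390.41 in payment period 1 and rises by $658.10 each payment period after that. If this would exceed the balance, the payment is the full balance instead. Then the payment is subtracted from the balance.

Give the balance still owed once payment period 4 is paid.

# | Opening | Interest | Payment | End bal
1 | $14,626.36 | $410.00 | $1,390.41 | $13,645.95
2 | $13,645.95 | $383.00 | $2,048.51 | $11,980.44
3 | $11,980.44 | $336.00 | $2,706.61 | $9,609.83
4 | $9,609.83 | $270.00 | $3,364.71 | $6,515.12

$6,515.12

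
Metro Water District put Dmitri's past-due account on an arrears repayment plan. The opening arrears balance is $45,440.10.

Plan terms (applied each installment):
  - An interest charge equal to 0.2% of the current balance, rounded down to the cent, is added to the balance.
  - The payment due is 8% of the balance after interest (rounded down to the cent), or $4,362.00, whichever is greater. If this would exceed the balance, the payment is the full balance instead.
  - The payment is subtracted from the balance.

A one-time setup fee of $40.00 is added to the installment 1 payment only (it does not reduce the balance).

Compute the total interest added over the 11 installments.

$526.97

# | Opening | Interest | Payment | Fee | End bal
1 | $45,440.10 | $90.88 | $4,362.00 | $40.00 | $41,168.98
2 | $41,168.98 | $82.33 | $4,362.00 | — | $36,889.31
3 | $36,889.31 | $73.77 | $4,362.00 | — | $32,601.08
4 | $32,601.08 | $65.20 | $4,362.00 | — | $28,304.28
5 | $28,304.28 | $56.60 | $4,362.00 | — | $23,998.88
6 | $23,998.88 | $47.99 | $4,362.00 | — | $19,684.87
7 | $19,684.87 | $39.36 | $4,362.00 | — | $15,362.23
8 | $15,362.23 | $30.72 | $4,362.00 | — | $11,030.95
9 | $11,030.95 | $22.06 | $4,362.00 | — | $6,691.01
10 | $6,691.01 | $13.38 | $4,362.00 | — | $2,342.39
11 | $2,342.39 | $4.68 | $2,347.07 | — | $0.00
Total interest: $90.88 + $82.33 + $73.77 + $65.20 + $56.60 + $47.99 + $39.36 + $30.72 + $22.06 + $13.38 + $4.68 = $526.97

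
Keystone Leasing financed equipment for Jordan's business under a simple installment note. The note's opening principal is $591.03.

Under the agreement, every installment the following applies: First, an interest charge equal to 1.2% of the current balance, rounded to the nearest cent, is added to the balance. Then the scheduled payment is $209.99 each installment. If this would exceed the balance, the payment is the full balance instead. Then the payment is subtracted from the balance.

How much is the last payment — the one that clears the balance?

Installment 1: $591.03 +$7.09 interest = $598.12; pay $209.99 → $388.13
Installment 2: $388.13 +$4.66 interest = $392.79; pay $209.99 → $182.80
Installment 3: $182.80 +$2.19 interest = $184.99; pay $184.99 → $0.00

$184.99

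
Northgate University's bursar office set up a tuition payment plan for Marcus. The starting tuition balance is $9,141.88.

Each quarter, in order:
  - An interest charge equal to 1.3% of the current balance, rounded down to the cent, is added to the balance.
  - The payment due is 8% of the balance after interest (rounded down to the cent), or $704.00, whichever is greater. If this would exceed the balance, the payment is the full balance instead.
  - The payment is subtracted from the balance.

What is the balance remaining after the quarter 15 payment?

Quarter 1: $9,141.88 +$118.84 interest = $9,260.72; pay $740.85 → $8,519.87
Quarter 2: $8,519.87 +$110.75 interest = $8,630.62; pay $704.00 → $7,926.62
Quarter 3: $7,926.62 +$103.04 interest = $8,029.66; pay $704.00 → $7,325.66
Quarter 4: $7,325.66 +$95.23 interest = $7,420.89; pay $704.00 → $6,716.89
Quarter 5: $6,716.89 +$87.31 interest = $6,804.20; pay $704.00 → $6,100.20
Quarter 6: $6,100.20 +$79.30 interest = $6,179.50; pay $704.00 → $5,475.50
Quarter 7: $5,475.50 +$71.18 interest = $5,546.68; pay $704.00 → $4,842.68
Quarter 8: $4,842.68 +$62.95 interest = $4,905.63; pay $704.00 → $4,201.63
Quarter 9: $4,201.63 +$54.62 interest = $4,256.25; pay $704.00 → $3,552.25
Quarter 10: $3,552.25 +$46.17 interest = $3,598.42; pay $704.00 → $2,894.42
Quarter 11: $2,894.42 +$37.62 interest = $2,932.04; pay $704.00 → $2,228.04
Quarter 12: $2,228.04 +$28.96 interest = $2,257.00; pay $704.00 → $1,553.00
Quarter 13: $1,553.00 +$20.18 interest = $1,573.18; pay $704.00 → $869.18
Quarter 14: $869.18 +$11.29 interest = $880.47; pay $704.00 → $176.47
Quarter 15: $176.47 +$2.29 interest = $178.76; pay $178.76 → $0.00

$0.00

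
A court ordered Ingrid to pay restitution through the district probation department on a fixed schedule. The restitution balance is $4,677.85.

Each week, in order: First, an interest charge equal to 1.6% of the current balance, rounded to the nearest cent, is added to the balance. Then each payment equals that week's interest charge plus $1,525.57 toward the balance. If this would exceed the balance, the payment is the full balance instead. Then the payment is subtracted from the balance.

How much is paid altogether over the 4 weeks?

Week 1: opening $4,677.85; interest $74.85 → $4,752.70; payment $1,600.42; balance $3,152.28
Week 2: opening $3,152.28; interest $50.44 → $3,202.72; payment $1,576.01; balance $1,626.71
Week 3: opening $1,626.71; interest $26.03 → $1,652.74; payment $1,551.60; balance $101.14
Week 4: opening $101.14; interest $1.62 → $102.76; payment $102.76; balance $0.00
Total paid: $4,830.79

$4,830.79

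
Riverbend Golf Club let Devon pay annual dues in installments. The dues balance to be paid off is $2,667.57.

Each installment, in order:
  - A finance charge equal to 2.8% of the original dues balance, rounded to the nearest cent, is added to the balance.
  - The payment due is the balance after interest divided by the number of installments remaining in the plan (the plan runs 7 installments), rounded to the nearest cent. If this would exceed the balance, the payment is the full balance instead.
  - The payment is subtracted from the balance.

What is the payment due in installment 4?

$437.81

# | Opening | Interest | Payment | End bal
1 | $2,667.57 | $74.69 | $391.75 | $2,350.51
2 | $2,350.51 | $74.69 | $404.20 | $2,021.00
3 | $2,021.00 | $74.69 | $419.14 | $1,676.55
4 | $1,676.55 | $74.69 | $437.81 | $1,313.43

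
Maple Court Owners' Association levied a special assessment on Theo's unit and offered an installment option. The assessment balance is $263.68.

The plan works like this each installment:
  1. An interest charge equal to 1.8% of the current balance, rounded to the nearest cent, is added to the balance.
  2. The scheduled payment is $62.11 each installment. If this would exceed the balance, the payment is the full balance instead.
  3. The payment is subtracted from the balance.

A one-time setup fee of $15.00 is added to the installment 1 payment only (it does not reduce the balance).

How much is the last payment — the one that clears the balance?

Installment 1: $263.68 +$4.75 interest = $268.43; pay $62.11 (+ $15.00 fee) → $206.32
Installment 2: $206.32 +$3.71 interest = $210.03; pay $62.11 → $147.92
Installment 3: $147.92 +$2.66 interest = $150.58; pay $62.11 → $88.47
Installment 4: $88.47 +$1.59 interest = $90.06; pay $62.11 → $27.95
Installment 5: $27.95 +$0.50 interest = $28.45; pay $28.45 → $0.00

$28.45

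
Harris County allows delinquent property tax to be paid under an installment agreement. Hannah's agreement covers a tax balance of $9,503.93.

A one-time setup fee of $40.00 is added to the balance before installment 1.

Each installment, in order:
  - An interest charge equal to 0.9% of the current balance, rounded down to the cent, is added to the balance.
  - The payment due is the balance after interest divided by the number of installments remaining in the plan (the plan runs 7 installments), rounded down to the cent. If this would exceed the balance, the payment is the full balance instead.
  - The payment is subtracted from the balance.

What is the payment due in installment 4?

$1,413.16

# | Opening | Interest | Payment | End bal
1 | $9,543.93 | $85.89 | $1,375.68 | $8,254.14
2 | $8,254.14 | $74.28 | $1,388.07 | $6,940.35
3 | $6,940.35 | $62.46 | $1,400.56 | $5,602.25
4 | $5,602.25 | $50.42 | $1,413.16 | $4,239.51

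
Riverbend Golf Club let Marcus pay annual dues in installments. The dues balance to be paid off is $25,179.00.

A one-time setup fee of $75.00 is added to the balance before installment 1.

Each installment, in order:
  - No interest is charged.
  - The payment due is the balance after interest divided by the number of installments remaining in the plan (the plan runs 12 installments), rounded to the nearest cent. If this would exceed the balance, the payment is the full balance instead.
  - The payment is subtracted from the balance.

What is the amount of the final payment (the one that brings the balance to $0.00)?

$2,104.50

Installment 1: $25,254.00 − $2,104.50 → $23,149.50
Installment 2: $23,149.50 − $2,104.50 → $21,045.00
Installment 3: $21,045.00 − $2,104.50 → $18,940.50
Installment 4: $18,940.50 − $2,104.50 → $16,836.00
Installment 5: $16,836.00 − $2,104.50 → $14,731.50
Installment 6: $14,731.50 − $2,104.50 → $12,627.00
Installment 7: $12,627.00 − $2,104.50 → $10,522.50
Installment 8: $10,522.50 − $2,104.50 → $8,418.00
Installment 9: $8,418.00 − $2,104.50 → $6,313.50
Installment 10: $6,313.50 − $2,104.50 → $4,209.00
Installment 11: $4,209.00 − $2,104.50 → $2,104.50
Installment 12: $2,104.50 − $2,104.50 → $0.00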